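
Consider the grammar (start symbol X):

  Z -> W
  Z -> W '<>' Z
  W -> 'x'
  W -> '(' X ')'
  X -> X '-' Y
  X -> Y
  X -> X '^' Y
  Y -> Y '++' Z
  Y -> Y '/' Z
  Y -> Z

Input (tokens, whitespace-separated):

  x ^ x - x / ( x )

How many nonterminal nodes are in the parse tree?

[X [X [X [Y [Z [W x]]]] ^ [Y [Z [W x]]]] - [Y [Y [Z [W x]]] / [Z [W ( [X [Y [Z [W x]]]] )]]]]

19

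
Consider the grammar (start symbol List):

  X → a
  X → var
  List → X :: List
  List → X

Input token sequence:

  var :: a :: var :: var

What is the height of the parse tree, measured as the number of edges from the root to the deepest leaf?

5

[List [X var] :: [List [X a] :: [List [X var] :: [List [X var]]]]]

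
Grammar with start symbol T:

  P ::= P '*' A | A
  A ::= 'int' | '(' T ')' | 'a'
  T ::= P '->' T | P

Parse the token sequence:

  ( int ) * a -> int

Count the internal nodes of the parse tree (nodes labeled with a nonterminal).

11

[T [P [P [A ( [T [P [A int]]] )]] * [A a]] -> [T [P [A int]]]]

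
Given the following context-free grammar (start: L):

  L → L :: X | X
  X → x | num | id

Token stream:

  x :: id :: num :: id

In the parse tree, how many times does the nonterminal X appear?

4

[L [L [L [L [X x]] :: [X id]] :: [X num]] :: [X id]]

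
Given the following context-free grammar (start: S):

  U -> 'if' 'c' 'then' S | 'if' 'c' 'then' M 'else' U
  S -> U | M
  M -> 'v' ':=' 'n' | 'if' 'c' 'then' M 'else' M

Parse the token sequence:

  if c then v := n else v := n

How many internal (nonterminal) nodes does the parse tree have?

4

[S [M if c then [M v := n] else [M v := n]]]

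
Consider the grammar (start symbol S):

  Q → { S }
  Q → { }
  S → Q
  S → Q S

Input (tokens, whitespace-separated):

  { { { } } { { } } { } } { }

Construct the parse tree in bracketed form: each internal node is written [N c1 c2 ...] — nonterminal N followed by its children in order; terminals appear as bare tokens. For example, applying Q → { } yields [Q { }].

S
Q S
{ S } S
{ Q S } S
{ { S } S } S
{ { Q } S } S
{ { { } } S } S
{ { { } } Q S } S
{ { { } } { S } S } S
{ { { } } { Q } S } S
{ { { } } { { } } S } S
{ { { } } { { } } Q } S
{ { { } } { { } } { } } S
{ { { } } { { } } { } } Q
{ { { } } { { } } { } } { }

[S [Q { [S [Q { [S [Q { }]] }] [S [Q { [S [Q { }]] }] [S [Q { }]]]] }] [S [Q { }]]]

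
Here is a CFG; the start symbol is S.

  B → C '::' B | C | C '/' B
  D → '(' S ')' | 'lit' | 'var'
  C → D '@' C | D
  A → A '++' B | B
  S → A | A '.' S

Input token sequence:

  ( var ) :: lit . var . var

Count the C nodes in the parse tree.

5

[S [A [B [C [D ( [S [A [B [C [D var]]]]] )]] :: [B [C [D lit]]]]] . [S [A [B [C [D var]]]] . [S [A [B [C [D var]]]]]]]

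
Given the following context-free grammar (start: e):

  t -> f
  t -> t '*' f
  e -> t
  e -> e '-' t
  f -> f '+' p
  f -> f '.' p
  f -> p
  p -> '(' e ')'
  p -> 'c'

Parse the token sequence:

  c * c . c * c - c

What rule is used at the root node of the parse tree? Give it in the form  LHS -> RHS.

[e [e [t [t [t [f [p c]]] * [f [f [p c]] . [p c]]] * [f [p c]]]] - [t [f [p c]]]]

e -> e '-' t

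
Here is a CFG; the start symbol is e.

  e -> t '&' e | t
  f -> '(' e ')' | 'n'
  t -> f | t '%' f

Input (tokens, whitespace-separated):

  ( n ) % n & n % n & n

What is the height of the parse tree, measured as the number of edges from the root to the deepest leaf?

7

[e [t [t [f ( [e [t [f n]]] )]] % [f n]] & [e [t [t [f n]] % [f n]] & [e [t [f n]]]]]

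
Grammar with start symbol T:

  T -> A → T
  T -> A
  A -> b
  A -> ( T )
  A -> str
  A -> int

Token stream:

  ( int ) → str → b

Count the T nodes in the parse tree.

4

[T [A ( [T [A int]] )] → [T [A str] → [T [A b]]]]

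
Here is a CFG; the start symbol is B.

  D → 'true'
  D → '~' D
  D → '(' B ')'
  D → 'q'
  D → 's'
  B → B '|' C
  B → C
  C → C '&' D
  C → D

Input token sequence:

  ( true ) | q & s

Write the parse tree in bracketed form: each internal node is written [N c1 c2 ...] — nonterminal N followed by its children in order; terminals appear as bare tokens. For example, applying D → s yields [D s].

B
B | C
C | C
D | C
( B ) | C
( C ) | C
( D ) | C
( true ) | C
( true ) | C & D
( true ) | D & D
( true ) | q & D
( true ) | q & s

[B [B [C [D ( [B [C [D true]]] )]]] | [C [C [D q]] & [D s]]]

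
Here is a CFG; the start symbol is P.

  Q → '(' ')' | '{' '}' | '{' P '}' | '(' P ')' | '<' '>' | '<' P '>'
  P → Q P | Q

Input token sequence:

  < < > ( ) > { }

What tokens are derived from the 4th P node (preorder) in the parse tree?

[P [Q < [P [Q < >] [P [Q ( )]]] >] [P [Q { }]]]

{ }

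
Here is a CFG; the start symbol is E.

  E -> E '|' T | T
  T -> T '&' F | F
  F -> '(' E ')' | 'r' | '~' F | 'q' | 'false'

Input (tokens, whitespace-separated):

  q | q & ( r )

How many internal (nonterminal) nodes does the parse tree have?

11

[E [E [T [F q]]] | [T [T [F q]] & [F ( [E [T [F r]]] )]]]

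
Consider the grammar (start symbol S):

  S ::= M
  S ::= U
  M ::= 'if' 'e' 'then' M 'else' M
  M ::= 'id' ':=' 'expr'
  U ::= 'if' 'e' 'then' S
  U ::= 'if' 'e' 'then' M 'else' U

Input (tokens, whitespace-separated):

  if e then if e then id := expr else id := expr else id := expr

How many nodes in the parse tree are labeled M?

5

[S [M if e then [M if e then [M id := expr] else [M id := expr]] else [M id := expr]]]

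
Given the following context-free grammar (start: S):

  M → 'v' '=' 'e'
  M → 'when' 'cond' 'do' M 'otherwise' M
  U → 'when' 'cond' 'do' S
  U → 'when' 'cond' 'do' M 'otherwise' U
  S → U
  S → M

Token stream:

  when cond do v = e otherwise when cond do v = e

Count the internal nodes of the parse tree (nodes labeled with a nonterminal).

[S [U when cond do [M v = e] otherwise [U when cond do [S [M v = e]]]]]

6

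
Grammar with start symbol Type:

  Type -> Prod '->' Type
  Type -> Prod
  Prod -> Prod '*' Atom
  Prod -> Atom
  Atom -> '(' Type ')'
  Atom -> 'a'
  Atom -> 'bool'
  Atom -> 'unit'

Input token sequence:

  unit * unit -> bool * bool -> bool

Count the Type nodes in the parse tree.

3

[Type [Prod [Prod [Atom unit]] * [Atom unit]] -> [Type [Prod [Prod [Atom bool]] * [Atom bool]] -> [Type [Prod [Atom bool]]]]]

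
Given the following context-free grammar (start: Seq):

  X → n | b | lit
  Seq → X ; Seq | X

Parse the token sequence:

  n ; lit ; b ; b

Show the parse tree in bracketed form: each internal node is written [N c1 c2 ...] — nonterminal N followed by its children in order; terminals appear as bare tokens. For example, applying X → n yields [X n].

Seq
X ; Seq
n ; Seq
n ; X ; Seq
n ; lit ; Seq
n ; lit ; X ; Seq
n ; lit ; b ; Seq
n ; lit ; b ; X
n ; lit ; b ; b

[Seq [X n] ; [Seq [X lit] ; [Seq [X b] ; [Seq [X b]]]]]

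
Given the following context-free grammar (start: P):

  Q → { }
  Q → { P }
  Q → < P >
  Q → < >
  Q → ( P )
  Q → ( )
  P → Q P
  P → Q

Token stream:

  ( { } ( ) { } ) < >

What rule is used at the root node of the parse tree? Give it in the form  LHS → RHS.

[P [Q ( [P [Q { }] [P [Q ( )] [P [Q { }]]]] )] [P [Q < >]]]

P → Q P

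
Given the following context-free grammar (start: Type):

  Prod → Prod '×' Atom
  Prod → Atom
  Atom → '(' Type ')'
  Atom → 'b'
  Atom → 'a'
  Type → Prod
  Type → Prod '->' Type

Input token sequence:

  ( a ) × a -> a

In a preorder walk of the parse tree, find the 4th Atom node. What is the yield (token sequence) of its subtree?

a

[Type [Prod [Prod [Atom ( [Type [Prod [Atom a]]] )]] × [Atom a]] -> [Type [Prod [Atom a]]]]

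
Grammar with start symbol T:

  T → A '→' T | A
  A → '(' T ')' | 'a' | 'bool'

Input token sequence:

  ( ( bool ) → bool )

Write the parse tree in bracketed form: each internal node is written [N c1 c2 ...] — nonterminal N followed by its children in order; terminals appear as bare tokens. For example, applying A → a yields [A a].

T
A
( T )
( A → T )
( ( T ) → T )
( ( A ) → T )
( ( bool ) → T )
( ( bool ) → A )
( ( bool ) → bool )

[T [A ( [T [A ( [T [A bool]] )] → [T [A bool]]] )]]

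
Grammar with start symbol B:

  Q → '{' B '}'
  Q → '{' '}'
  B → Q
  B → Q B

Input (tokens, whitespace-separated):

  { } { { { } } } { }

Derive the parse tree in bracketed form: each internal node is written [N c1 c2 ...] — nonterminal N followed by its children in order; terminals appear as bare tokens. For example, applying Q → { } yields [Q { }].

B
Q B
{ } B
{ } Q B
{ } { B } B
{ } { Q } B
{ } { { B } } B
{ } { { Q } } B
{ } { { { } } } B
{ } { { { } } } Q
{ } { { { } } } { }

[B [Q { }] [B [Q { [B [Q { [B [Q { }]] }]] }] [B [Q { }]]]]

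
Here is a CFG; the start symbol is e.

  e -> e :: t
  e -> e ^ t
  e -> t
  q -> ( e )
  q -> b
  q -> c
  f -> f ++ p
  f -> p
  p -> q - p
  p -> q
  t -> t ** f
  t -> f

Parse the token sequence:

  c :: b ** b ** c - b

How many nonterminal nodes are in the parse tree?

[e [e [t [f [p [q c]]]]] :: [t [t [t [f [p [q b]]]] ** [f [p [q b]]]] ** [f [p [q c] - [p [q b]]]]]]

20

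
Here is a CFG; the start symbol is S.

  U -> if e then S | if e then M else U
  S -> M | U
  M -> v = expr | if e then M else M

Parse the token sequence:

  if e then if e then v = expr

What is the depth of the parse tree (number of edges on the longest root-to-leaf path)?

[S [U if e then [S [U if e then [S [M v = expr]]]]]]

6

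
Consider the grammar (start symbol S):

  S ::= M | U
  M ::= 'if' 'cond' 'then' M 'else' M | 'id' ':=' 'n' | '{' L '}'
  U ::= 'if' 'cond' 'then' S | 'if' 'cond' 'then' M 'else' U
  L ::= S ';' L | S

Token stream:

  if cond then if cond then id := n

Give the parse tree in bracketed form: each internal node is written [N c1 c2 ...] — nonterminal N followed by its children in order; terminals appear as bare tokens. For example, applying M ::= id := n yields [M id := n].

[S [U if cond then [S [U if cond then [S [M id := n]]]]]]

S
U
if cond then S
if cond then U
if cond then if cond then S
if cond then if cond then M
if cond then if cond then id := n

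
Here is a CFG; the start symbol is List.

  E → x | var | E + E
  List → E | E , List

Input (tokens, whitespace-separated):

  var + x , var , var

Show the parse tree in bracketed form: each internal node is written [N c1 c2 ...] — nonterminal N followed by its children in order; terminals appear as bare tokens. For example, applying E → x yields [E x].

List
E , List
E + E , List
var + E , List
var + x , List
var + x , E , List
var + x , var , List
var + x , var , E
var + x , var , var

[List [E [E var] + [E x]] , [List [E var] , [List [E var]]]]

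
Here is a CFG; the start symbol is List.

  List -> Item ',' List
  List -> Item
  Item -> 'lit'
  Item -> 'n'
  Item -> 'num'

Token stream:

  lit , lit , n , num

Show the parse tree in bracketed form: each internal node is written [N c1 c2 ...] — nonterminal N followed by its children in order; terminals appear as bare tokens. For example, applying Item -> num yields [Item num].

List
Item , List
lit , List
lit , Item , List
lit , lit , List
lit , lit , Item , List
lit , lit , n , List
lit , lit , n , Item
lit , lit , n , num

[List [Item lit] , [List [Item lit] , [List [Item n] , [List [Item num]]]]]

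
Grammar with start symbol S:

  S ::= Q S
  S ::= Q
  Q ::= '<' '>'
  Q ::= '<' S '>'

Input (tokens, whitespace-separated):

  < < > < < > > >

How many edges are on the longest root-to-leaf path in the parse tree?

[S [Q < [S [Q < >] [S [Q < [S [Q < >]] >]]] >]]

7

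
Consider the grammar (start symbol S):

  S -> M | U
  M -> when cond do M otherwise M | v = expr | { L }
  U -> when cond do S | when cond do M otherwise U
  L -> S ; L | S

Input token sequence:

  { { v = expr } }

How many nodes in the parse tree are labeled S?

[S [M { [L [S [M { [L [S [M v = expr]]] }]]] }]]

3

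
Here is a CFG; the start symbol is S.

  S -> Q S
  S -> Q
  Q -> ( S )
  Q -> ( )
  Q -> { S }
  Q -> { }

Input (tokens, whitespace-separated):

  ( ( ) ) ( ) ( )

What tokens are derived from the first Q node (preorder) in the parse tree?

[S [Q ( [S [Q ( )]] )] [S [Q ( )] [S [Q ( )]]]]

( ( ) )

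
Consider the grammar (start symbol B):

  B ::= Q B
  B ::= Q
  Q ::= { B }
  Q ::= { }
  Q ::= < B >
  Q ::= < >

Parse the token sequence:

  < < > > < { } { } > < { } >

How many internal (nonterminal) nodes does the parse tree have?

[B [Q < [B [Q < >]] >] [B [Q < [B [Q { }] [B [Q { }]]] >] [B [Q < [B [Q { }]] >]]]]

14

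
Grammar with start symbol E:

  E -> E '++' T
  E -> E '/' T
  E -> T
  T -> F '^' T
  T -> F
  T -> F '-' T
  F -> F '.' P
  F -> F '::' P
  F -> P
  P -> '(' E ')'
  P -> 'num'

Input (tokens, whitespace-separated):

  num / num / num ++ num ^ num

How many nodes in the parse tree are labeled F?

5

[E [E [E [E [T [F [P num]]]] / [T [F [P num]]]] / [T [F [P num]]]] ++ [T [F [P num]] ^ [T [F [P num]]]]]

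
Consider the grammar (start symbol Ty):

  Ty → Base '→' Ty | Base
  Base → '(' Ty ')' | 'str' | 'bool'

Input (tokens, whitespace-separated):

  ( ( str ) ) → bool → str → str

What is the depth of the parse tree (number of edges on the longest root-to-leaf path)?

6

[Ty [Base ( [Ty [Base ( [Ty [Base str]] )]] )] → [Ty [Base bool] → [Ty [Base str] → [Ty [Base str]]]]]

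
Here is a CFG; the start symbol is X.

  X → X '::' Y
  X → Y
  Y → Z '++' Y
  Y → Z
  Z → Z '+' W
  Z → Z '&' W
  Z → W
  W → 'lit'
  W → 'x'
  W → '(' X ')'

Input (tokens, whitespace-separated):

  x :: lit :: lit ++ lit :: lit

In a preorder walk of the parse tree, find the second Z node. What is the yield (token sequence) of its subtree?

lit

[X [X [X [X [Y [Z [W x]]]] :: [Y [Z [W lit]]]] :: [Y [Z [W lit]] ++ [Y [Z [W lit]]]]] :: [Y [Z [W lit]]]]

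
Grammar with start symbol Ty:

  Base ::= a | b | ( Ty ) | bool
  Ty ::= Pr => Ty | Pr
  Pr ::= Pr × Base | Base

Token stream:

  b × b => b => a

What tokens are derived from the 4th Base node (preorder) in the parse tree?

[Ty [Pr [Pr [Base b]] × [Base b]] => [Ty [Pr [Base b]] => [Ty [Pr [Base a]]]]]

a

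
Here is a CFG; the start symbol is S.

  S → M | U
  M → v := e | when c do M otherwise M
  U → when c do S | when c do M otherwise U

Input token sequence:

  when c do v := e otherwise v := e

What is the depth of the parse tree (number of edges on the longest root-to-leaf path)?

3

[S [M when c do [M v := e] otherwise [M v := e]]]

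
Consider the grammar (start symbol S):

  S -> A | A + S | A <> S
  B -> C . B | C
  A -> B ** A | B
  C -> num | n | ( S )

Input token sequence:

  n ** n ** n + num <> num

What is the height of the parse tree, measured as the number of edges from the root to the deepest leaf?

[S [A [B [C n]] ** [A [B [C n]] ** [A [B [C n]]]]] + [S [A [B [C num]]] <> [S [A [B [C num]]]]]]

6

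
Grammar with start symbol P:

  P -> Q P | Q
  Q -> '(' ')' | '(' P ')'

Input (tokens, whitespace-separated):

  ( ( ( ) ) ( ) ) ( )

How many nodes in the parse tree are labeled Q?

[P [Q ( [P [Q ( [P [Q ( )]] )] [P [Q ( )]]] )] [P [Q ( )]]]

5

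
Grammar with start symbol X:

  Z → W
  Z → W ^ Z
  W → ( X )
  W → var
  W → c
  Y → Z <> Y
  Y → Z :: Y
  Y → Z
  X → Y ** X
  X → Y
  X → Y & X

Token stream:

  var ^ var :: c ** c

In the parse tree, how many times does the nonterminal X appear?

[X [Y [Z [W var] ^ [Z [W var]]] :: [Y [Z [W c]]]] ** [X [Y [Z [W c]]]]]

2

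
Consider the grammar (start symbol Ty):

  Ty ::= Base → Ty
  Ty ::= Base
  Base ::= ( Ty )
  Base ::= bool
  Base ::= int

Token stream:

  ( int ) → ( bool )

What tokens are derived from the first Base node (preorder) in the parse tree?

[Ty [Base ( [Ty [Base int]] )] → [Ty [Base ( [Ty [Base bool]] )]]]

( int )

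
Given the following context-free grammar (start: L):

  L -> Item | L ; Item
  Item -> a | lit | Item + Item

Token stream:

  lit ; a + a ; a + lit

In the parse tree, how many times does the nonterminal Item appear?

7

[L [L [L [Item lit]] ; [Item [Item a] + [Item a]]] ; [Item [Item a] + [Item lit]]]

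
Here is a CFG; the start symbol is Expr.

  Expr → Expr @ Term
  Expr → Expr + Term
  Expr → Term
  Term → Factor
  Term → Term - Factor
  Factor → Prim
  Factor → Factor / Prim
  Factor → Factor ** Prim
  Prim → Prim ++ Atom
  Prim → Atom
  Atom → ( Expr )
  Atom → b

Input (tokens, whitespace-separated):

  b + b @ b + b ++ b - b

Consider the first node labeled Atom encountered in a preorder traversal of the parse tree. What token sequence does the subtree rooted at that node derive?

[Expr [Expr [Expr [Expr [Term [Factor [Prim [Atom b]]]]] + [Term [Factor [Prim [Atom b]]]]] @ [Term [Factor [Prim [Atom b]]]]] + [Term [Term [Factor [Prim [Prim [Atom b]] ++ [Atom b]]]] - [Factor [Prim [Atom b]]]]]

b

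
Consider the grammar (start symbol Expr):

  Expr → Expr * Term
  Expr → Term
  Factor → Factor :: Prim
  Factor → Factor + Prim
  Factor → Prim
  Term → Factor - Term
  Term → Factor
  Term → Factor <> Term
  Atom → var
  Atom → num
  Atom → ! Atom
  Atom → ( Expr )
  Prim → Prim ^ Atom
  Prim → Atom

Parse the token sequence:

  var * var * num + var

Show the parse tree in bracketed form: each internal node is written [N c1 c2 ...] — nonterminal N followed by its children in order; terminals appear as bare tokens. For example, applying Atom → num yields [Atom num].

[Expr [Expr [Expr [Term [Factor [Prim [Atom var]]]]] * [Term [Factor [Prim [Atom var]]]]] * [Term [Factor [Factor [Prim [Atom num]]] + [Prim [Atom var]]]]]

Expr
Expr * Term
Expr * Term * Term
Term * Term * Term
Factor * Term * Term
Prim * Term * Term
Atom * Term * Term
var * Term * Term
var * Factor * Term
var * Prim * Term
var * Atom * Term
var * var * Term
var * var * Factor
var * var * Factor + Prim
var * var * Prim + Prim
var * var * Atom + Prim
var * var * num + Prim
var * var * num + Atom
var * var * num + var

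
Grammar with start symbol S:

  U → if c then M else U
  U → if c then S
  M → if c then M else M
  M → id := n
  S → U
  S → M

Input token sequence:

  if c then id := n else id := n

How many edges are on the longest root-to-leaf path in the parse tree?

[S [M if c then [M id := n] else [M id := n]]]

3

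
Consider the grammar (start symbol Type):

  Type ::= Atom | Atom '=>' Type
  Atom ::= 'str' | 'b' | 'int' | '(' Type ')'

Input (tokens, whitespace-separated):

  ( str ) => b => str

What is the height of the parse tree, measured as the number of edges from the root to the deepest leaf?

4

[Type [Atom ( [Type [Atom str]] )] => [Type [Atom b] => [Type [Atom str]]]]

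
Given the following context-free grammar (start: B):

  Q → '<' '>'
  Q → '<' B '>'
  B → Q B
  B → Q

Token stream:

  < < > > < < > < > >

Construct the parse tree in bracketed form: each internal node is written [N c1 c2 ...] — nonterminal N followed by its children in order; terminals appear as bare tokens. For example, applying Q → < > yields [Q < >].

[B [Q < [B [Q < >]] >] [B [Q < [B [Q < >] [B [Q < >]]] >]]]

B
Q B
< B > B
< Q > B
< < > > B
< < > > Q
< < > > < B >
< < > > < Q B >
< < > > < < > B >
< < > > < < > Q >
< < > > < < > < > >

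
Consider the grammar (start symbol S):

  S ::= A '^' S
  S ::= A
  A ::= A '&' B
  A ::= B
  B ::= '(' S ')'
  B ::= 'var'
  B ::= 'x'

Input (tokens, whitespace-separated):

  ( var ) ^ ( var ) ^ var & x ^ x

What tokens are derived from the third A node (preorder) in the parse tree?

( var )

[S [A [B ( [S [A [B var]]] )]] ^ [S [A [B ( [S [A [B var]]] )]] ^ [S [A [A [B var]] & [B x]] ^ [S [A [B x]]]]]]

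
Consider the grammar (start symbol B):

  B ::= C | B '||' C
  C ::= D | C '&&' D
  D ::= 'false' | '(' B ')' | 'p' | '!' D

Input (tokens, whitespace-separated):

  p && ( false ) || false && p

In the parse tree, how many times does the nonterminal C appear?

[B [B [C [C [D p]] && [D ( [B [C [D false]]] )]]] || [C [C [D false]] && [D p]]]

5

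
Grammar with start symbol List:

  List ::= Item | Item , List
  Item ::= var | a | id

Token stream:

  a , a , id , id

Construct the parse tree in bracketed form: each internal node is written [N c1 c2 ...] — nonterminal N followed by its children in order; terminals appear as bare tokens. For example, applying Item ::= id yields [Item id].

List
Item , List
a , List
a , Item , List
a , a , List
a , a , Item , List
a , a , id , List
a , a , id , Item
a , a , id , id

[List [Item a] , [List [Item a] , [List [Item id] , [List [Item id]]]]]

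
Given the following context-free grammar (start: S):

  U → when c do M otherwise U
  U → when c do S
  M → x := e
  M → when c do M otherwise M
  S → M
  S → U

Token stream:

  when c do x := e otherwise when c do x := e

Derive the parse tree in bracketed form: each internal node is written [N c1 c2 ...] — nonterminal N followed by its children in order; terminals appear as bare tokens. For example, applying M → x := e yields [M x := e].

[S [U when c do [M x := e] otherwise [U when c do [S [M x := e]]]]]

S
U
when c do M otherwise U
when c do x := e otherwise U
when c do x := e otherwise when c do S
when c do x := e otherwise when c do M
when c do x := e otherwise when c do x := e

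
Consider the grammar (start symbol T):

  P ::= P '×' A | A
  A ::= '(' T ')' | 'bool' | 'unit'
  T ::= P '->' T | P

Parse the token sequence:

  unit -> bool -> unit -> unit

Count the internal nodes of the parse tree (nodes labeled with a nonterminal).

[T [P [A unit]] -> [T [P [A bool]] -> [T [P [A unit]] -> [T [P [A unit]]]]]]

12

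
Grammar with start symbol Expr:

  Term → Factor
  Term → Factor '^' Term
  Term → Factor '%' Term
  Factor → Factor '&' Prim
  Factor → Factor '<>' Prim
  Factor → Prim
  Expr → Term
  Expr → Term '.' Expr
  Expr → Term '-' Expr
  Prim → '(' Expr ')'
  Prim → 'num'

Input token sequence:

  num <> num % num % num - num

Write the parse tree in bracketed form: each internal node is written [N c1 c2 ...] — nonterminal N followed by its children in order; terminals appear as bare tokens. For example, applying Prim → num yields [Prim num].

[Expr [Term [Factor [Factor [Prim num]] <> [Prim num]] % [Term [Factor [Prim num]] % [Term [Factor [Prim num]]]]] - [Expr [Term [Factor [Prim num]]]]]

Expr
Term - Expr
Factor % Term - Expr
Factor <> Prim % Term - Expr
Prim <> Prim % Term - Expr
num <> Prim % Term - Expr
num <> num % Term - Expr
num <> num % Factor % Term - Expr
num <> num % Prim % Term - Expr
num <> num % num % Term - Expr
num <> num % num % Factor - Expr
num <> num % num % Prim - Expr
num <> num % num % num - Expr
num <> num % num % num - Term
num <> num % num % num - Factor
num <> num % num % num - Prim
num <> num % num % num - num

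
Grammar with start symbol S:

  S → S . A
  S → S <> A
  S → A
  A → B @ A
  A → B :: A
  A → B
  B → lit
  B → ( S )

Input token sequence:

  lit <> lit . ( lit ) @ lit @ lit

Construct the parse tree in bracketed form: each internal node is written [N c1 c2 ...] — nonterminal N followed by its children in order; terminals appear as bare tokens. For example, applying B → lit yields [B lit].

[S [S [S [A [B lit]]] <> [A [B lit]]] . [A [B ( [S [A [B lit]]] )] @ [A [B lit] @ [A [B lit]]]]]

S
S . A
S <> A . A
A <> A . A
B <> A . A
lit <> A . A
lit <> B . A
lit <> lit . A
lit <> lit . B @ A
lit <> lit . ( S ) @ A
lit <> lit . ( A ) @ A
lit <> lit . ( B ) @ A
lit <> lit . ( lit ) @ A
lit <> lit . ( lit ) @ B @ A
lit <> lit . ( lit ) @ lit @ A
lit <> lit . ( lit ) @ lit @ B
lit <> lit . ( lit ) @ lit @ lit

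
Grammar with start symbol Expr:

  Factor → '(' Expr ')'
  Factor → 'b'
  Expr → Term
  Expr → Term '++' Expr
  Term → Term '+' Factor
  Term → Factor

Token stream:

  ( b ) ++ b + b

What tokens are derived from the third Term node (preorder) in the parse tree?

b + b

[Expr [Term [Factor ( [Expr [Term [Factor b]]] )]] ++ [Expr [Term [Term [Factor b]] + [Factor b]]]]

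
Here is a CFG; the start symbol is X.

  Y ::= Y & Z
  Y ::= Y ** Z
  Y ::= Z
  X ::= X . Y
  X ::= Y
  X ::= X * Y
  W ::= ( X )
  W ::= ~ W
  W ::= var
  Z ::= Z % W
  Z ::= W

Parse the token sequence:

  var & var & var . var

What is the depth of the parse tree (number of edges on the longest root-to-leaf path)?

7

[X [X [Y [Y [Y [Z [W var]]] & [Z [W var]]] & [Z [W var]]]] . [Y [Z [W var]]]]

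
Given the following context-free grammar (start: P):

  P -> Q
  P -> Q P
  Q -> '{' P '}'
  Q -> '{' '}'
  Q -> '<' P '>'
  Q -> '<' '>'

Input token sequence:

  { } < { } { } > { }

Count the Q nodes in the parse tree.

[P [Q { }] [P [Q < [P [Q { }] [P [Q { }]]] >] [P [Q { }]]]]

5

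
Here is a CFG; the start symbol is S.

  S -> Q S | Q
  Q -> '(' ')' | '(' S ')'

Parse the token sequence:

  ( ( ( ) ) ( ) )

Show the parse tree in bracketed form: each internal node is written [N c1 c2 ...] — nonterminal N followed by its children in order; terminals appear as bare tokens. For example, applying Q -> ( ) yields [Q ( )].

S
Q
( S )
( Q S )
( ( S ) S )
( ( Q ) S )
( ( ( ) ) S )
( ( ( ) ) Q )
( ( ( ) ) ( ) )

[S [Q ( [S [Q ( [S [Q ( )]] )] [S [Q ( )]]] )]]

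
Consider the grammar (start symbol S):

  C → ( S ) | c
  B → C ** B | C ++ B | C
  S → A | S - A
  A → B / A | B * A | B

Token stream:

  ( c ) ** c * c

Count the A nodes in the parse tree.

3

[S [A [B [C ( [S [A [B [C c]]]] )] ** [B [C c]]] * [A [B [C c]]]]]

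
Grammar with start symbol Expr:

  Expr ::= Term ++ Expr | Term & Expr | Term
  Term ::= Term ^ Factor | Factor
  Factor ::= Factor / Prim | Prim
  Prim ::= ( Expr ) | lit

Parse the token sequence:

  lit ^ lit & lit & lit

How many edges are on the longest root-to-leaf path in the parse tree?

[Expr [Term [Term [Factor [Prim lit]]] ^ [Factor [Prim lit]]] & [Expr [Term [Factor [Prim lit]]] & [Expr [Term [Factor [Prim lit]]]]]]

6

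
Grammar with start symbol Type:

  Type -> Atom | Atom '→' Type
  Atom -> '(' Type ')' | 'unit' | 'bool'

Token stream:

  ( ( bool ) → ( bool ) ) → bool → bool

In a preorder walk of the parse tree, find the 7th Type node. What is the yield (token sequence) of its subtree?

bool

[Type [Atom ( [Type [Atom ( [Type [Atom bool]] )] → [Type [Atom ( [Type [Atom bool]] )]]] )] → [Type [Atom bool] → [Type [Atom bool]]]]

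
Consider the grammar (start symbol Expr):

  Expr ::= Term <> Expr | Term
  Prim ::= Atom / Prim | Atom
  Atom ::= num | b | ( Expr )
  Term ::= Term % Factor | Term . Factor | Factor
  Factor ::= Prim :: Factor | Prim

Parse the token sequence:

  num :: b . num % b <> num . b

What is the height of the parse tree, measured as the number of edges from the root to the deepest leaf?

[Expr [Term [Term [Term [Factor [Prim [Atom num]] :: [Factor [Prim [Atom b]]]]] . [Factor [Prim [Atom num]]]] % [Factor [Prim [Atom b]]]] <> [Expr [Term [Term [Factor [Prim [Atom num]]]] . [Factor [Prim [Atom b]]]]]]

8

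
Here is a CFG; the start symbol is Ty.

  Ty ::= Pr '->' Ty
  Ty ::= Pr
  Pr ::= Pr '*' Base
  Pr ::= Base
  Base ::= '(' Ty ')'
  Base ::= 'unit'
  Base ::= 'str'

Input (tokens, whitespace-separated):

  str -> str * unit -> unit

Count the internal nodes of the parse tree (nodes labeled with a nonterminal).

11

[Ty [Pr [Base str]] -> [Ty [Pr [Pr [Base str]] * [Base unit]] -> [Ty [Pr [Base unit]]]]]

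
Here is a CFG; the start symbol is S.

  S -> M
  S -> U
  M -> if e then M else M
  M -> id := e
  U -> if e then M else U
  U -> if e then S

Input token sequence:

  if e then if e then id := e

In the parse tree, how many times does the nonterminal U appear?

2

[S [U if e then [S [U if e then [S [M id := e]]]]]]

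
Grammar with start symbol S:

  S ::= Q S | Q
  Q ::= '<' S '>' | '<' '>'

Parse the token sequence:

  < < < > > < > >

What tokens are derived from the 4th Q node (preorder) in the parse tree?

[S [Q < [S [Q < [S [Q < >]] >] [S [Q < >]]] >]]

< >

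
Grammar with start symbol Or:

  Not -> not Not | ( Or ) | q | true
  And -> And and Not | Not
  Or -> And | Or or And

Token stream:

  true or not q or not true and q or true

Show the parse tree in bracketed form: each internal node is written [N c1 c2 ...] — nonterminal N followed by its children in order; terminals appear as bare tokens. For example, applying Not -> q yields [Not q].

[Or [Or [Or [Or [And [Not true]]] or [And [Not not [Not q]]]] or [And [And [Not not [Not true]]] and [Not q]]] or [And [Not true]]]

Or
Or or And
Or or And or And
Or or And or And or And
And or And or And or And
Not or And or And or And
true or And or And or And
true or Not or And or And
true or not Not or And or And
true or not q or And or And
true or not q or And and Not or And
true or not q or Not and Not or And
true or not q or not Not and Not or And
true or not q or not true and Not or And
true or not q or not true and q or And
true or not q or not true and q or Not
true or not q or not true and q or true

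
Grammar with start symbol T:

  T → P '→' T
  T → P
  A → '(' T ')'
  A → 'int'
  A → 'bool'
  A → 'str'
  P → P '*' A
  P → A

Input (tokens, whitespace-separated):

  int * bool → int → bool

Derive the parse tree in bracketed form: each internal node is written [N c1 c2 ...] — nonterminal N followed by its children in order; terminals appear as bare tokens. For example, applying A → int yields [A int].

[T [P [P [A int]] * [A bool]] → [T [P [A int]] → [T [P [A bool]]]]]

T
P → T
P * A → T
A * A → T
int * A → T
int * bool → T
int * bool → P → T
int * bool → A → T
int * bool → int → T
int * bool → int → P
int * bool → int → A
int * bool → int → bool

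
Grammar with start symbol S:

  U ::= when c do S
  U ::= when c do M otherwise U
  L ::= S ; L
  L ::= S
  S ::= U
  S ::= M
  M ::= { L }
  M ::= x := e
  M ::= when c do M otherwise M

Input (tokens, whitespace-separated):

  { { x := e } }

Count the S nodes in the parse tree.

[S [M { [L [S [M { [L [S [M x := e]]] }]]] }]]

3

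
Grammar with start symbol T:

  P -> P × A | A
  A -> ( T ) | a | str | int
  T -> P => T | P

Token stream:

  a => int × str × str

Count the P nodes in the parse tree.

4

[T [P [A a]] => [T [P [P [P [A int]] × [A str]] × [A str]]]]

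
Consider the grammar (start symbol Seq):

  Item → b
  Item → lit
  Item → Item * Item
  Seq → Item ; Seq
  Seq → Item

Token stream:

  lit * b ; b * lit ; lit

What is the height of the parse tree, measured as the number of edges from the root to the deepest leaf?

[Seq [Item [Item lit] * [Item b]] ; [Seq [Item [Item b] * [Item lit]] ; [Seq [Item lit]]]]

4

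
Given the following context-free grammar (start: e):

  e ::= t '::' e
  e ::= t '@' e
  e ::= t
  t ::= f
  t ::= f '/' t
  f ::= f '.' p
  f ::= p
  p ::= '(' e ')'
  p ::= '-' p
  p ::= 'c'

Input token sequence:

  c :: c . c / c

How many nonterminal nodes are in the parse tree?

[e [t [f [p c]]] :: [e [t [f [f [p c]] . [p c]] / [t [f [p c]]]]]]

13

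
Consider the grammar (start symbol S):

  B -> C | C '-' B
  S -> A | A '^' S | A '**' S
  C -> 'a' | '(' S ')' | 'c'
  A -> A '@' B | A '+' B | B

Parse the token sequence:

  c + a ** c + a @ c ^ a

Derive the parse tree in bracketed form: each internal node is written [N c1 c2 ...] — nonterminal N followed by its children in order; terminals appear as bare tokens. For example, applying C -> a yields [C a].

S
A ** S
A + B ** S
B + B ** S
C + B ** S
c + B ** S
c + C ** S
c + a ** S
c + a ** A ^ S
c + a ** A @ B ^ S
c + a ** A + B @ B ^ S
c + a ** B + B @ B ^ S
c + a ** C + B @ B ^ S
c + a ** c + B @ B ^ S
c + a ** c + C @ B ^ S
c + a ** c + a @ B ^ S
c + a ** c + a @ C ^ S
c + a ** c + a @ c ^ S
c + a ** c + a @ c ^ A
c + a ** c + a @ c ^ B
c + a ** c + a @ c ^ C
c + a ** c + a @ c ^ a

[S [A [A [B [C c]]] + [B [C a]]] ** [S [A [A [A [B [C c]]] + [B [C a]]] @ [B [C c]]] ^ [S [A [B [C a]]]]]]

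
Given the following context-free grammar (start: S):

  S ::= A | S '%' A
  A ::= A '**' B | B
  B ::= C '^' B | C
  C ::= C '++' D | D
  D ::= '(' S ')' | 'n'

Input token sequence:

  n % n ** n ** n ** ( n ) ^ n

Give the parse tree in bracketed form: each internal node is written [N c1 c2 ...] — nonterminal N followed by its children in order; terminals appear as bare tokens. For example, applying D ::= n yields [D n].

[S [S [A [B [C [D n]]]]] % [A [A [A [A [B [C [D n]]]] ** [B [C [D n]]]] ** [B [C [D n]]]] ** [B [C [D ( [S [A [B [C [D n]]]]] )]] ^ [B [C [D n]]]]]]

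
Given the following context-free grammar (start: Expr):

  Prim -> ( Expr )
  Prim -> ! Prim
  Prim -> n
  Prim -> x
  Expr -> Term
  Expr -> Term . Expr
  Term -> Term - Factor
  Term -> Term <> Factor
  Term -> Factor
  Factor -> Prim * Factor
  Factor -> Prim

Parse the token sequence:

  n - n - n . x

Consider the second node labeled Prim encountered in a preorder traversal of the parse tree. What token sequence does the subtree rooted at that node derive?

[Expr [Term [Term [Term [Factor [Prim n]]] - [Factor [Prim n]]] - [Factor [Prim n]]] . [Expr [Term [Factor [Prim x]]]]]

n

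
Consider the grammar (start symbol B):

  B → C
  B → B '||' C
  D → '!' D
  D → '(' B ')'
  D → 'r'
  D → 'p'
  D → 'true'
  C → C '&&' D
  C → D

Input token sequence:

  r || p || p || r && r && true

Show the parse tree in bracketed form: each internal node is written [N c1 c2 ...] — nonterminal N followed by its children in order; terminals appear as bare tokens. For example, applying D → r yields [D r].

B
B || C
B || C || C
B || C || C || C
C || C || C || C
D || C || C || C
r || C || C || C
r || D || C || C
r || p || C || C
r || p || D || C
r || p || p || C
r || p || p || C && D
r || p || p || C && D && D
r || p || p || D && D && D
r || p || p || r && D && D
r || p || p || r && r && D
r || p || p || r && r && true

[B [B [B [B [C [D r]]] || [C [D p]]] || [C [D p]]] || [C [C [C [D r]] && [D r]] && [D true]]]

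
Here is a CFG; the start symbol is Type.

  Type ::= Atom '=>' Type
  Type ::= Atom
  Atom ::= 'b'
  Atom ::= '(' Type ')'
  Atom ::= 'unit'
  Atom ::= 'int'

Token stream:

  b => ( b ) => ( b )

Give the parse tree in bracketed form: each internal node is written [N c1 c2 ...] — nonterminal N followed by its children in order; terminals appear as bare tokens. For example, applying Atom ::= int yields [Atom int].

[Type [Atom b] => [Type [Atom ( [Type [Atom b]] )] => [Type [Atom ( [Type [Atom b]] )]]]]

Type
Atom => Type
b => Type
b => Atom => Type
b => ( Type ) => Type
b => ( Atom ) => Type
b => ( b ) => Type
b => ( b ) => Atom
b => ( b ) => ( Type )
b => ( b ) => ( Atom )
b => ( b ) => ( b )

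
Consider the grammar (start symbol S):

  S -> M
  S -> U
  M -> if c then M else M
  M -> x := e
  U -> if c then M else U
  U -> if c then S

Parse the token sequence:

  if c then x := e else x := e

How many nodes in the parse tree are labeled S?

[S [M if c then [M x := e] else [M x := e]]]

1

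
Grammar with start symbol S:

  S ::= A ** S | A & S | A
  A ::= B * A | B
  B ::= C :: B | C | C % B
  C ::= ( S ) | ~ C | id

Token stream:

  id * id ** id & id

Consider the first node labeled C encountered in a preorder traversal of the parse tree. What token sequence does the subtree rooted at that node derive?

id

[S [A [B [C id]] * [A [B [C id]]]] ** [S [A [B [C id]]] & [S [A [B [C id]]]]]]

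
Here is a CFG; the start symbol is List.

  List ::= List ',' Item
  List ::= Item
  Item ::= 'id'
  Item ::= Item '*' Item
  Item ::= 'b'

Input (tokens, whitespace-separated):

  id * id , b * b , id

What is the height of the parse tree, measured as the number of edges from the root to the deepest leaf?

5

[List [List [List [Item [Item id] * [Item id]]] , [Item [Item b] * [Item b]]] , [Item id]]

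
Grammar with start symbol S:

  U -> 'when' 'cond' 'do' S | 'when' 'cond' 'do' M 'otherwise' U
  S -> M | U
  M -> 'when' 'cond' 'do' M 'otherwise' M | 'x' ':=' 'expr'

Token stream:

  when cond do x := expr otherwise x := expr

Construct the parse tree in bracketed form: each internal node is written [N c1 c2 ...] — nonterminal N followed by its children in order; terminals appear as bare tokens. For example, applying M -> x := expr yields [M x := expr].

S
M
when cond do M otherwise M
when cond do x := expr otherwise M
when cond do x := expr otherwise x := expr

[S [M when cond do [M x := expr] otherwise [M x := expr]]]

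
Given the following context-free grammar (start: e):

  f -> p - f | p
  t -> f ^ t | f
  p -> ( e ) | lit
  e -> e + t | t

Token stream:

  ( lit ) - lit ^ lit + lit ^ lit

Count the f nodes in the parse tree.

6

[e [e [t [f [p ( [e [t [f [p lit]]]] )] - [f [p lit]]] ^ [t [f [p lit]]]]] + [t [f [p lit]] ^ [t [f [p lit]]]]]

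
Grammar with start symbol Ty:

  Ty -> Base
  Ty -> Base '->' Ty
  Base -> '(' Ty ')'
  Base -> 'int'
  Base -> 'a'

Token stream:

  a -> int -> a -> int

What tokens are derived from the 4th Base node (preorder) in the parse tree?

[Ty [Base a] -> [Ty [Base int] -> [Ty [Base a] -> [Ty [Base int]]]]]

int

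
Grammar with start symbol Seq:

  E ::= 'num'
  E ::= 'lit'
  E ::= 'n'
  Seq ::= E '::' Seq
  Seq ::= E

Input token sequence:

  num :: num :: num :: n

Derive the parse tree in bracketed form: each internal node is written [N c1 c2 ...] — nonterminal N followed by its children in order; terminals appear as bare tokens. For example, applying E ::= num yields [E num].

Seq
E :: Seq
num :: Seq
num :: E :: Seq
num :: num :: Seq
num :: num :: E :: Seq
num :: num :: num :: Seq
num :: num :: num :: E
num :: num :: num :: n

[Seq [E num] :: [Seq [E num] :: [Seq [E num] :: [Seq [E n]]]]]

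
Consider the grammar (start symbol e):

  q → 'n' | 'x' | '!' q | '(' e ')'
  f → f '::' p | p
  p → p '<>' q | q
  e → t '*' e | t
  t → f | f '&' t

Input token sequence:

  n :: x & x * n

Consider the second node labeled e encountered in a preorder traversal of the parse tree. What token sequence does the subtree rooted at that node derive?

n

[e [t [f [f [p [q n]]] :: [p [q x]]] & [t [f [p [q x]]]]] * [e [t [f [p [q n]]]]]]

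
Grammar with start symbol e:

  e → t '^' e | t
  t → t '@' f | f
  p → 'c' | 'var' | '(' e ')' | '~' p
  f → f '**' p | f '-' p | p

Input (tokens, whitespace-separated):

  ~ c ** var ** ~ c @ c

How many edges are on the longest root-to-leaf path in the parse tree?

[e [t [t [f [f [f [p ~ [p c]]] ** [p var]] ** [p ~ [p c]]]] @ [f [p c]]]]

8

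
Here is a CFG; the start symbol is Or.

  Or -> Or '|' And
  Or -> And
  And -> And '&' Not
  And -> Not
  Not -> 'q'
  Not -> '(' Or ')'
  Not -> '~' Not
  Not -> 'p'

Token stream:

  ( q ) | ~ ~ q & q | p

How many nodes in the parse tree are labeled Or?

4

[Or [Or [Or [And [Not ( [Or [And [Not q]]] )]]] | [And [And [Not ~ [Not ~ [Not q]]]] & [Not q]]] | [And [Not p]]]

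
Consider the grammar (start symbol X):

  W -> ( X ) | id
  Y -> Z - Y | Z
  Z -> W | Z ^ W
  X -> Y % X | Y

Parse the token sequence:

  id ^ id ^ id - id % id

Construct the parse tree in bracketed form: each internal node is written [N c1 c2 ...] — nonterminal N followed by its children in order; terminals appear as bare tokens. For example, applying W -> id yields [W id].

X
Y % X
Z - Y % X
Z ^ W - Y % X
Z ^ W ^ W - Y % X
W ^ W ^ W - Y % X
id ^ W ^ W - Y % X
id ^ id ^ W - Y % X
id ^ id ^ id - Y % X
id ^ id ^ id - Z % X
id ^ id ^ id - W % X
id ^ id ^ id - id % X
id ^ id ^ id - id % Y
id ^ id ^ id - id % Z
id ^ id ^ id - id % W
id ^ id ^ id - id % id

[X [Y [Z [Z [Z [W id]] ^ [W id]] ^ [W id]] - [Y [Z [W id]]]] % [X [Y [Z [W id]]]]]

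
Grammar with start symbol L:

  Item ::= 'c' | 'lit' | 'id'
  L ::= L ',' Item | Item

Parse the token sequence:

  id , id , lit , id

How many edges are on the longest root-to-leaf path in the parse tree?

[L [L [L [L [Item id]] , [Item id]] , [Item lit]] , [Item id]]

5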